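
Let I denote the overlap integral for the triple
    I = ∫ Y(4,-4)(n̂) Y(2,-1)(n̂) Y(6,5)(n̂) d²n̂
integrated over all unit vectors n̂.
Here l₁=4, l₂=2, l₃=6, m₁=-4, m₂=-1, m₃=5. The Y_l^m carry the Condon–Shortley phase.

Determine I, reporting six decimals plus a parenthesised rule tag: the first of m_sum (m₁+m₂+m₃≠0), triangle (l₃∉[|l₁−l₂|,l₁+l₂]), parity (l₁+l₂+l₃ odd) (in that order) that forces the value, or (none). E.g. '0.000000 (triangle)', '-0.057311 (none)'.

-0.204295 (none)

Rules hold: Σm=0, L=12 even, 2≤6≤6.
N = 9·5·13 = 585
Δ = 0!·8!·4!/13! = 1/6435
Racah Σ t=0..0: t=0:+1/2304 = 1/2304
⇒ 3j(4 2 6; 0 0 0)² = 5/143, sgn +1
Racah Σ t=0..0: t=0:+1/241920 = 1/241920
⇒ 3j(4 2 6; -4 -1 5)² = 1/39, sgn -1
4πI² = N·(3j₀)²·(3jₘ)² = 75/143
I = -1·√(0.524476/4π) = -0.20429497
No selection rule forces the value: the integral is nonzero (none).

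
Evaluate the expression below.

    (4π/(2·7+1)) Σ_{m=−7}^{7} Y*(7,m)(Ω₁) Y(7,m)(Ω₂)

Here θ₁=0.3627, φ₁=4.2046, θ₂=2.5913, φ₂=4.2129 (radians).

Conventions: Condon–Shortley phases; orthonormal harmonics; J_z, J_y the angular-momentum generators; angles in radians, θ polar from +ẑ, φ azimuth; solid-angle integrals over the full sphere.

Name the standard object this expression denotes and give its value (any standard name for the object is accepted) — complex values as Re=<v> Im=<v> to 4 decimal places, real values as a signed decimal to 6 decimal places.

This sum is the spherical-harmonic addition theorem: it equals the Legendre polynomial P_l(cos γ) of the angle γ between the two directions.
Addition theorem: P_7(cos γ) = (4π/15) Σ_m Y*_{lm}(Ω₁) Y_{lm}(Ω₂), m = −7…7:
  m=-7: Y*=(-0.000142, -0.000324)  Y=(-0.001858, 0.005014)  product (0.000002, -0.000000)
  m=-6: Y*=(0.003474, 0.000331)  Y=(-0.032272, 0.004701)  product (-0.000114, 0.000006)
  m=-5: Y*=(-0.012119, 0.017614)  Y=(-0.072770, -0.096896)  product (0.002589, -0.000107)
  m=-4: Y*=(-0.040399, -0.081466)  Y=(0.124899, -0.274391)  product (-0.027399, 0.000910)
  m=-3: Y*=(0.269349, 0.012785)  Y=(0.481782, -0.034908)  product (0.130214, -0.003243)
  m=-2: Y*=(-0.272860, 0.439878)  Y=(0.208496, 0.323985)  product (-0.199404, 0.003310)
  m=-1: Y*=(-0.234863, -0.422066)  Y=(0.058904, -0.107953)  product (-0.059398, 0.000493)
  m=+0: Y*=(-0.168138, -0.000000)  Y=(0.431905, 0.000000)  product (-0.072619, -0.000000)
  m=+1: Y*=(0.234863, -0.422066)  Y=(-0.058904, -0.107953)  product (-0.059398, -0.000493)
  m=+2: Y*=(-0.272860, -0.439878)  Y=(0.208496, -0.323985)  product (-0.199404, -0.003310)
  m=+3: Y*=(-0.269349, 0.012785)  Y=(-0.481782, -0.034908)  product (0.130214, 0.003243)
  m=+4: Y*=(-0.040399, 0.081466)  Y=(0.124899, 0.274391)  product (-0.027399, -0.000910)
  m=+5: Y*=(0.012119, 0.017614)  Y=(0.072770, -0.096896)  product (0.002589, 0.000107)
  m=+6: Y*=(0.003474, -0.000331)  Y=(-0.032272, -0.004701)  product (-0.000114, -0.000006)
  m=+7: Y*=(0.000142, -0.000324)  Y=(0.001858, 0.005014)  product (0.000002, 0.000000)
Accumulated sum (-0.379640, 0.000000); after 4π/(2l+1) scaling, (-0.318047, 0.000000) ⇒ P_7 = -0.318047

Legendre polynomial (addition theorem), -0.318047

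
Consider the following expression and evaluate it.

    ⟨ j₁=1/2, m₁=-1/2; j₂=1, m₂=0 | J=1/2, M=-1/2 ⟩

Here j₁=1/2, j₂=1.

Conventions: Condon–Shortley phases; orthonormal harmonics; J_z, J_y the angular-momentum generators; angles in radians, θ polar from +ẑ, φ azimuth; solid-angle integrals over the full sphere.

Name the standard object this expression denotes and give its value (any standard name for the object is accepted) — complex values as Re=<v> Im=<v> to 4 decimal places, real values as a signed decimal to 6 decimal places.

Clebsch–Gordan coefficient, −√(1/3) ≈ -0.577350

This is a Clebsch–Gordan (vector-coupling) coefficient.
√[2·1!0!1!/3! · 0!1!1!1!0!1!] = √(1/3)
  +(−1)^1/∏(1,0,0,0,0,1)! = -1  (running -1)
⟨..|..⟩ = √(1/3)·(-1) = -0.577350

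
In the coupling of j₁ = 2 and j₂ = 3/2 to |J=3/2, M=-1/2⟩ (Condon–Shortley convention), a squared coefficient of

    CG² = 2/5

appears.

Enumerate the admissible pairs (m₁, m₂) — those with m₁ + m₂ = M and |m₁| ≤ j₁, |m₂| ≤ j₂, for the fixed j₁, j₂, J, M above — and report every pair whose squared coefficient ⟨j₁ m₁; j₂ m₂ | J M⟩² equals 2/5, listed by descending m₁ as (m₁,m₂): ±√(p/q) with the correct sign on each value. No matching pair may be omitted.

Admissible pairs with m₁+m₂ = M = -1/2: (-2,3/2), (-1,1/2), (0,-1/2), (1,-3/2)
  (m₁,m₂)=(1,-3/2): CG² = 2/5, CG = +√(2/5)   ← matches the target
  (m₁,m₂)=(0,-1/2): CG² = 1/5, CG = −√(1/5)
  (m₁,m₂)=(-1,1/2): CG² = 0/1, CG = 0
  (m₁,m₂)=(-2,3/2): CG² = 2/5, CG = +√(2/5)   ← matches the target
Pairs with CG² = 2/5: (1,-3/2): +√(2/5); (-2,3/2): +√(2/5)

(1,-3/2): +√(2/5); (-2,3/2): +√(2/5)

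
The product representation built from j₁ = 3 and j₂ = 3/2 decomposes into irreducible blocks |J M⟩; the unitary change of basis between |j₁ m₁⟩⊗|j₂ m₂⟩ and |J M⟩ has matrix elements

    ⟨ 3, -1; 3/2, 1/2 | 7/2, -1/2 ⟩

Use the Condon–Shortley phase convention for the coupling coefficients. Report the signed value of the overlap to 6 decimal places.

√[8·1!5!2!/9! · 2!4!2!1!3!4!] = √(512/7)
  +(−1)^0/∏(0,1,4,2,1,0)! = 1/48  (running 1/48)
  +(−1)^1/∏(1,0,3,1,2,1)! = -1/12  (running -1/16)
⟨..|..⟩ = √(512/7)·(-1/16) = -0.534522

−√(2/7) ≈ -0.534522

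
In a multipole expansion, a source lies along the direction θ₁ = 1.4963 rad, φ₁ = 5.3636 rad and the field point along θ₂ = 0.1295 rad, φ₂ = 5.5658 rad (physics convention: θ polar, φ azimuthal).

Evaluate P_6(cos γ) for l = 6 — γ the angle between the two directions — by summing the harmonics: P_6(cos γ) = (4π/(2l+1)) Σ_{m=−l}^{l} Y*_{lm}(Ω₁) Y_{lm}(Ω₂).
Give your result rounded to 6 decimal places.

Summing Y*_{l m}(θ₁,φ₁)·Y_{l m}(θ₂,φ₂) over m ∈ [−6, 6]; prefactor 4π/(2·6+1) = 0.966644:
  [-6]  conj(Y_{6,-6})(Ω₁) = +0.342507+0.329255i ; Y_{6,-6}(Ω₂) = -0.000001-0.000002i ; Δ = +0.000000-0.000001i
  [-5]  conj(Y_{6,-5})(Ω₁) = -0.014029+0.122029i ; Y_{6,-5}(Ω₂) = -0.000054-0.000026i ; Δ = +0.000004-0.000006i
  [-4]  conj(Y_{6,-4})(Ω₁) = +0.284745-0.169429i ; Y_{6,-4}(Ω₂) = -0.000938+0.000262i ; Δ = -0.000223+0.000233i
  [-3]  conj(Y_{6,-3})(Ω₁) = +0.131078+0.052786i ; Y_{6,-3}(Ω₂) = -0.005971+0.009087i ; Δ = -0.001262+0.000876i
  [-2]  conj(Y_{6,-2})(Ω₁) = -0.077408-0.281474i ; Y_{6,-2}(Ω₂) = +0.011202+0.081843i ; Δ = +0.022170-0.009488i
  [-1]  conj(Y_{6,-1})(Ω₁) = +0.089611-0.117581i ; Y_{6,-1}(Ω₂) = +0.294525+0.256959i ; Δ = +0.056606-0.011604i
  [+0]  conj(Y_{6,0})(Ω₁) = -0.281483-0.000000i ; Y_{6,0}(Ω₂) = +0.845621+0.000000i ; Δ = -0.238028-0.000000i
  [+1]  conj(Y_{6,1})(Ω₁) = -0.089611-0.117581i ; Y_{6,1}(Ω₂) = -0.294525+0.256959i ; Δ = +0.056606+0.011604i
  [+2]  conj(Y_{6,2})(Ω₁) = -0.077408+0.281474i ; Y_{6,2}(Ω₂) = +0.011202-0.081843i ; Δ = +0.022170+0.009488i
  [+3]  conj(Y_{6,3})(Ω₁) = -0.131078+0.052786i ; Y_{6,3}(Ω₂) = +0.005971+0.009087i ; Δ = -0.001262-0.000876i
  [+4]  conj(Y_{6,4})(Ω₁) = +0.284745+0.169429i ; Y_{6,4}(Ω₂) = -0.000938-0.000262i ; Δ = -0.000223-0.000233i
  [+5]  conj(Y_{6,5})(Ω₁) = +0.014029+0.122029i ; Y_{6,5}(Ω₂) = +0.000054-0.000026i ; Δ = +0.000004+0.000006i
  [+6]  conj(Y_{6,6})(Ω₁) = +0.342507-0.329255i ; Y_{6,6}(Ω₂) = -0.000001+0.000002i ; Δ = +0.000000+0.000001i
Total Σ_m = -0.083439+0.000000i. Multiply by 0.966644: -0.080655+0.000000i. P_6(cos γ) = -0.080655

-0.080655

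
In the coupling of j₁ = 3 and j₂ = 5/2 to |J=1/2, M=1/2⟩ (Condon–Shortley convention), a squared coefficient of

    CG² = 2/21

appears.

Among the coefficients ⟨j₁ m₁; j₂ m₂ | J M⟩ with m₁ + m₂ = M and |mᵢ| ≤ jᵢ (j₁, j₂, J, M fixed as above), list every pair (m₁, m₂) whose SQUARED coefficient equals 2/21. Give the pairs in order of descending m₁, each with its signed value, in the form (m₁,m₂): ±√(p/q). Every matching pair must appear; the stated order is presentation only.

Admissible pairs with m₁+m₂ = M = 1/2: (-2,5/2), (-1,3/2), (0,1/2), (1,-1/2), (2,-3/2), (3,-5/2)
  (m₁,m₂)=(3,-5/2): CG² = 2/7, CG = +√(2/7)
  (m₁,m₂)=(2,-3/2): CG² = 5/21, CG = −√(5/21)
  (m₁,m₂)=(1,-1/2): CG² = 4/21, CG = +√(4/21)
  (m₁,m₂)=(0,1/2): CG² = 1/7, CG = −√(1/7)
  (m₁,m₂)=(-1,3/2): CG² = 2/21, CG = +√(2/21)   ← matches the target
  (m₁,m₂)=(-2,5/2): CG² = 1/21, CG = −√(1/21)
Pairs with CG² = 2/21: (-1,3/2): +√(2/21)

(-1,3/2): +√(2/21)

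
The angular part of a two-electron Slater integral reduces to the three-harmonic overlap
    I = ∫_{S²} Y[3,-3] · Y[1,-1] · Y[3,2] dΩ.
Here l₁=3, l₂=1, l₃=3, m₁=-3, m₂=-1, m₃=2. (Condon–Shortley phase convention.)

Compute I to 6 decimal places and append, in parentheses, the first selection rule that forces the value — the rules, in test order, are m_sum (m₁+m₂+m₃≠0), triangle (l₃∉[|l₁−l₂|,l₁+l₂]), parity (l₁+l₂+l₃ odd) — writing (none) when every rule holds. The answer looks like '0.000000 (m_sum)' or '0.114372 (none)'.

-3 − 1 + 2 = -2 ≠ 0: azimuthal integral kills it; I = 0

0.000000 (m_sum)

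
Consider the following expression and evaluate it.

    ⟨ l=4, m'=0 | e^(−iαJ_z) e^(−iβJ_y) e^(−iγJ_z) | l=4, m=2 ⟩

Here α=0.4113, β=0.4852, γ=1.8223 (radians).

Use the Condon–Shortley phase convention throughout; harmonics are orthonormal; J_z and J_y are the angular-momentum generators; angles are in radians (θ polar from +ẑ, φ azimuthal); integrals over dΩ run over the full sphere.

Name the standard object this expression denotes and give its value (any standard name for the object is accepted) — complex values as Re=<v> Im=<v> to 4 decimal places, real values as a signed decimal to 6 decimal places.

Wigner D-matrix element, Re=-0.3373 Im=0.1856

This is a Wigner D-matrix element — the rotation-matrix element ⟨l m'| R(α,β,γ) |l m⟩ in the angular-momentum basis.
First d^4_{0,2}(β=0.4852), then the phase factors e^{-i(0)α} and e^{-i(2)γ}:
With c≡cos(β/2)=0.970717 and s≡sin(β/2)=0.240227, N=[24·24·720·2]^{1/2}=910.735966
k: max(0,(2)−(0))=2 … min(4+(2),4−(0))=4
  k=2: (−1)^0·910.7360/(96)·0.9707^6·0.2402^2 = +0.458058
  k=3: (−1)^1·910.7360/(36)·0.9707^4·0.2402^4 = -0.074808
  k=4: (−1)^2·910.7360/(96)·0.9707^2·0.2402^6 = +0.001718
d^4_{0,2}(0.4852) = +0.458058 -0.074808 +0.001718 = +0.384968
D = (+1.000000+0.000000i)·(+0.384968)·(-0.876137+0.482063i) = -0.337285+0.185579i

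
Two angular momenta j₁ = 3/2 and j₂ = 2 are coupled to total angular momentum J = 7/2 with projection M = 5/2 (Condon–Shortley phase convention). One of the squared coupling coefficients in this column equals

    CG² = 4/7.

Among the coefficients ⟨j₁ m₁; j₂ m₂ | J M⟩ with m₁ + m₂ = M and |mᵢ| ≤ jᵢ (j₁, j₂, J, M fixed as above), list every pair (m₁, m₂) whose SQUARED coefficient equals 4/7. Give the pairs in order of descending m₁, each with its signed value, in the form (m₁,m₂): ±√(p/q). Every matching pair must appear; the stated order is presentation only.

Admissible pairs with m₁+m₂ = M = 5/2: (1/2,2), (3/2,1)
  (m₁,m₂)=(3/2,1): CG² = 4/7, CG = +√(4/7)   ← matches the target
  (m₁,m₂)=(1/2,2): CG² = 3/7, CG = +√(3/7)
Pairs with CG² = 4/7: (3/2,1): +√(4/7)

(3/2,1): +√(4/7)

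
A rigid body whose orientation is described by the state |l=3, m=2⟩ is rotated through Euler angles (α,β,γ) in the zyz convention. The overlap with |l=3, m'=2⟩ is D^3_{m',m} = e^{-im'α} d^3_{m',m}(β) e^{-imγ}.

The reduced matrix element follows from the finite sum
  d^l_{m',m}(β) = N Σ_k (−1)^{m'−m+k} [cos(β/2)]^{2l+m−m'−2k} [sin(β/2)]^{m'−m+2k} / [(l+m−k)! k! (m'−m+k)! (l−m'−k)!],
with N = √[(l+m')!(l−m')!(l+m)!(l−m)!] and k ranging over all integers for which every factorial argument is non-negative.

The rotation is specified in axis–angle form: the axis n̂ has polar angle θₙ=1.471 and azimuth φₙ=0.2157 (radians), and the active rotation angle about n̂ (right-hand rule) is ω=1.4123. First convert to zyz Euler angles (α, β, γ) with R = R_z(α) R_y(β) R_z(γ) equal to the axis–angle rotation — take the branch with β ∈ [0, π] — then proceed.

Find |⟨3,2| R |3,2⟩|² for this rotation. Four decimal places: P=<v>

P=0.2606

Axis–angle → zyz. n̂ = (sinθₙcosφₙ, sinθₙsinφₙ, cosθₙ) = (+0.971967, +0.212966, +0.099631), ω = 1.4123.
R = I cosω + sinω [n̂]ₓ + (1−cosω) n̂n̂ᵀ gives
  R = [+0.953444, +0.075943, +0.291850; +0.272707, +0.196030, -0.941915; -0.128743, +0.977653, +0.166193]
β = atan2(√(R₁₃²+R₂₃²), R₃₃) = 1.403828; α = atan2(R₂₃, R₁₃) mod 2π = 5.012856; γ = atan2(R₃₂, −R₃₁) mod 2π = 1.439863
First d^3_{2,2}(β=1.4038), then the phase factors e^{-i(2)α} and e^{-i(2)γ}:
With c≡cos(β/2)=0.763608 and s≡sin(β/2)=0.645681, N=[120·1·120·1]^{1/2}=120.000000
The bounds max(0,m−m')=0 and min(l+m,l−m')=1 give 2 terms
  k=0: (−1)^0·120.0000/(120)·0.7636^6·0.6457^0 = +0.198254
  k=1: (−1)^1·120.0000/(24)·0.7636^4·0.6457^2 = -0.708739
d^3_{2,2}(1.4038) = +0.198254 -0.708739 = -0.510485
|D^3_{2,2}|² = |d^3_{2,2}(β)|² = (-0.510485)² = 0.260595 (the z-rotation phases have unit modulus)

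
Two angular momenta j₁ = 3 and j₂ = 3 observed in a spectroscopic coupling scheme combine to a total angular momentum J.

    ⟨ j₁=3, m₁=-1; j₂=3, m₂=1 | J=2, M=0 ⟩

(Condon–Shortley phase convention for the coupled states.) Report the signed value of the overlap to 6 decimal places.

-0.327327  (= −√(3/28))

triangle: 4!·2!·2!/9! = 96/362880
(j±m)!: 2!·4!·4!·2!·2!·2! = 9216
prefactor² = (2J+1)·Δ·N² = 256/21
  k=2: +1/(2!·2!·2!·2!·0!·0!) = 1/16
  k=3: −1/(3!·1!·1!·1!·1!·1!) = -1/6
  k=4: +1/(4!·0!·0!·0!·2!·2!) = 1/96
Σ = -3/32  ⇒  CG² = 256/21·(-3/32)² = 3/28
CG = −√(3/28) = -0.327327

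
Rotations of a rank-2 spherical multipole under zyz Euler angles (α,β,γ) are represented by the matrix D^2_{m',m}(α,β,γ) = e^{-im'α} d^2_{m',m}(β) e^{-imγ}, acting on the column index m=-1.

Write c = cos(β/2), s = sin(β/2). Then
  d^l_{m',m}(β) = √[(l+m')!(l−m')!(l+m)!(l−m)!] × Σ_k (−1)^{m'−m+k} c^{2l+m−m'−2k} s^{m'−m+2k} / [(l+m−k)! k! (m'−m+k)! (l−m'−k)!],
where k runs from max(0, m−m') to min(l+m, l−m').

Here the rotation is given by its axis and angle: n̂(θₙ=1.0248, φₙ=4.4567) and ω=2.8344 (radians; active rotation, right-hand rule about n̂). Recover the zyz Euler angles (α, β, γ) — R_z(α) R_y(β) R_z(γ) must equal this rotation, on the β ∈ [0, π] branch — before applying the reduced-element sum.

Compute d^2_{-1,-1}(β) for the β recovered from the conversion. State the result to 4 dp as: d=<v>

Axis–angle → zyz. n̂ = (sinθₙcosφₙ, sinθₙsinφₙ, cosθₙ) = (-0.216141, -0.826826, +0.519270), ω = 2.8344.
R = I cosω + sinω [n̂]ₓ + (1−cosω) n̂n̂ᵀ gives
  R = [-0.861939, +0.192038, -0.469236; +0.506075, +0.382094, -0.773235; +0.030802, -0.903950, -0.426527]
β = atan2(√(R₁₃²+R₂₃²), R₃₃) = 2.011446; α = atan2(R₂₃, R₁₃) mod 2π = 4.166949; γ = atan2(R₃₂, −R₃₁) mod 2π = 4.678327
d^2_{-1,-1}(β=2.0114) via the finite sum:
Half-angle: c=0.535478, s=0.844549. N=√(1·6·1·6)=6.000000
k∈{0,1} keeps every argument non-negative
  k=0: (−1)^0·6.0000/(6)·0.5355^4·0.8445^0 = +0.082218
  k=1: (−1)^1·6.0000/(2)·0.5355^2·0.8445^2 = -0.613556
d^2_{-1,-1}(2.0114) = +0.082218 -0.613556 = -0.531338

d=-0.5313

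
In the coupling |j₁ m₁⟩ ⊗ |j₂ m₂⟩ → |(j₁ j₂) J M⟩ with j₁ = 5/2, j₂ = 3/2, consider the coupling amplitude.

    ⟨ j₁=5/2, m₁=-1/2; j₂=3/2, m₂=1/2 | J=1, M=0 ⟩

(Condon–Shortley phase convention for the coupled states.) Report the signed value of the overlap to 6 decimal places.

triangle: 3!·2!·0!/6! = 12/720
(j±m)!: 2!·3!·2!·1!·1!·1! = 24
prefactor² = (2J+1)·Δ·N² = 6/5
  k=2: +1/(2!·1!·1!·0!·1!·0!) = 1/2
Σ = 1/2  ⇒  CG² = 6/5·(1/2)² = 3/10
CG = +√(3/10) = +0.547723

+0.547723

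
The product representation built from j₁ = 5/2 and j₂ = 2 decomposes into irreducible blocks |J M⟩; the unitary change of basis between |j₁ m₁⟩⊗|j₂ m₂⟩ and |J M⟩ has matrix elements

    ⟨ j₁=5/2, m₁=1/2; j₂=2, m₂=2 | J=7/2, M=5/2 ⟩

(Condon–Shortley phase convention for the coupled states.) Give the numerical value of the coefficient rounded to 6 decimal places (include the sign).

-0.712697  (= −√(32/63))

j₁+j₂−J=1  J+j₁−j₂=4  J−j₁+j₂=3  j₁+j₂+J+1=9
(j₁±m₁, j₂±m₂, J±M) = (3,2,4,0,6,1)
P² = 4608/7
sum k=1..1:
  [1] −1/36 = -1/36
S = -1/36
C² = P²·S² = 32/63 ; C = -0.712697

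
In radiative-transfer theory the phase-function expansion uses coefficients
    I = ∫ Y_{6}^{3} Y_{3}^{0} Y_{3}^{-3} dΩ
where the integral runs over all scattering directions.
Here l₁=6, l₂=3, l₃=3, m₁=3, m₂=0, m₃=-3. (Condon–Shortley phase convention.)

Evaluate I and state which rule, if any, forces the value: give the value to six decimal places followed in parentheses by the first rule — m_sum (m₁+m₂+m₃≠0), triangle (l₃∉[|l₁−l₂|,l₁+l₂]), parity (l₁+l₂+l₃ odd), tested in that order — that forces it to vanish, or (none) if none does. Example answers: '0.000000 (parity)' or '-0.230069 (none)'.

-0.108647 (none)

Checks pass: Σm=0; 12 even; l₃=3∈[3,9].
(2·6+1)(2·3+1)(2·3+1) = 637
Δ: 6! 6! 0! / 13! → 1/12012
sum: t=3:−1/1296 = -1/1296
3j²(6 3 3; 0 0 0) = Δ·Π!·Σ² = 100/3003  (sign +1)
sum: t=3:−1/25920 = -1/25920
3j²(6 3 3; 3 0 -3) = Δ·Π!·Σ² = 1/143  (sign -1)
combine: 4πI² = 637·100/3003·1/143 = 700/4719
take √, sign -1: I = -0.10864734
No selection rule forces the value: the integral is nonzero (none).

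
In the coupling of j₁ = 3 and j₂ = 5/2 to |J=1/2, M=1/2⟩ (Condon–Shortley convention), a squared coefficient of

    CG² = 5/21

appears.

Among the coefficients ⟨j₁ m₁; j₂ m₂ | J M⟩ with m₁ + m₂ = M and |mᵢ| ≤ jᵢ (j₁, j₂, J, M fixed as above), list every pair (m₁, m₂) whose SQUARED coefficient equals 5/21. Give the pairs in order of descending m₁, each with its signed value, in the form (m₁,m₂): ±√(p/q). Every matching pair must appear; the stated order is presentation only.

Admissible pairs with m₁+m₂ = M = 1/2: (-2,5/2), (-1,3/2), (0,1/2), (1,-1/2), (2,-3/2), (3,-5/2)
  (m₁,m₂)=(3,-5/2): CG² = 2/7, CG = +√(2/7)
  (m₁,m₂)=(2,-3/2): CG² = 5/21, CG = −√(5/21)   ← matches the target
  (m₁,m₂)=(1,-1/2): CG² = 4/21, CG = +√(4/21)
  (m₁,m₂)=(0,1/2): CG² = 1/7, CG = −√(1/7)
  (m₁,m₂)=(-1,3/2): CG² = 2/21, CG = +√(2/21)
  (m₁,m₂)=(-2,5/2): CG² = 1/21, CG = −√(1/21)
Pairs with CG² = 5/21: (2,-3/2): −√(5/21)

(2,-3/2): −√(5/21)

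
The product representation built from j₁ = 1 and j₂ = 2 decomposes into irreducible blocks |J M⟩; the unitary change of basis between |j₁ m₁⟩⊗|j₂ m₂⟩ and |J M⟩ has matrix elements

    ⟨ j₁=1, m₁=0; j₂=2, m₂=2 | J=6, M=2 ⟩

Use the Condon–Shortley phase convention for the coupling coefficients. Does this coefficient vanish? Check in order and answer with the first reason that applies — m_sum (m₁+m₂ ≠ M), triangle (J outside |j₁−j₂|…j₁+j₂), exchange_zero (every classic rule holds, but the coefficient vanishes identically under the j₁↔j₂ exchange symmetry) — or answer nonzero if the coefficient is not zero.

m-sum: m₁+m₂ = 0+2 = 2, M = 2  ✓
triangle: need |j₁−j₂| ≤ J ≤ j₁+j₂, i.e. J ∈ [1, 3]; J = 6 is outside ✗ ⇒ coefficient is 0

triangle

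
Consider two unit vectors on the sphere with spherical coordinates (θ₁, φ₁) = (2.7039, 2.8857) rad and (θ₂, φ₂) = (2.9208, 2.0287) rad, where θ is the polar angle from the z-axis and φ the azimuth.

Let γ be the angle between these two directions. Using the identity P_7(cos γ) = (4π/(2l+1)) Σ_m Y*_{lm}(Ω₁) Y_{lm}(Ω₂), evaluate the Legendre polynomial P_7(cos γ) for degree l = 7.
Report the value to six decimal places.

-0.054801

Addition theorem: P_7(cos γ) = (4π/15) Σ_m Y*_{lm}(Ω₁) Y_{lm}(Ω₂), m = −7…7:
  [-7]  conj(Y_{7,-7})(Ω₁) = (0.000269, 0.001199) ; Y_{7,-7}(Ω₂) = (-0.000001, -0.000012) ; Δ = (0.000000, -0.000000)
  [-6]  conj(Y_{7,-6})(Ω₁) = (-0.000348, 0.009819) ; Y_{7,-6}(Ω₂) = (-0.000186, -0.000077) ; Δ = (0.000001, -0.000002)
  [-5]  conj(Y_{7,-5})(Ω₁) = (-0.013933, 0.046466) ; Y_{7,-5}(Ω₂) = (-0.001583, 0.001385) ; Δ = (-0.000042, -0.000093)
  [-4]  conj(Y_{7,-4})(Ω₁) = (-0.085550, 0.140409) ; Y_{7,-4}(Ω₂) = (0.003983, 0.014922) ; Δ = (-0.002436, -0.000717)
  [-3]  conj(Y_{7,-3})(Ω₁) = (-0.273321, 0.263802) ; Y_{7,-3}(Ω₂) = (0.079517, 0.015878) ; Δ = (-0.025922, 0.016637)
  [-2]  conj(Y_{7,-2})(Ω₁) = (-0.466051, 0.261783) ; Y_{7,-2}(Ω₂) = (0.177906, -0.231616) ; Δ = (-0.022280, 0.154518)
  [-1]  conj(Y_{7,-1})(Ω₁) = (-0.247904, 0.064859) ; Y_{7,-1}(Ω₂) = (-0.278616, -0.565327) ; Δ = (0.105736, 0.122076)
  [+0]  conj(Y_{7,0})(Ω₁) = (0.378561, -0.000000) ; Y_{7,0}(Ω₂) = (-0.463670, 0.000000) ; Δ = (-0.175528, 0.000000)
  [+1]  conj(Y_{7,1})(Ω₁) = (0.247904, 0.064859) ; Y_{7,1}(Ω₂) = (0.278616, -0.565327) ; Δ = (0.105736, -0.122076)
  [+2]  conj(Y_{7,2})(Ω₁) = (-0.466051, -0.261783) ; Y_{7,2}(Ω₂) = (0.177906, 0.231616) ; Δ = (-0.022280, -0.154518)
  [+3]  conj(Y_{7,3})(Ω₁) = (0.273321, 0.263802) ; Y_{7,3}(Ω₂) = (-0.079517, 0.015878) ; Δ = (-0.025922, -0.016637)
  [+4]  conj(Y_{7,4})(Ω₁) = (-0.085550, -0.140409) ; Y_{7,4}(Ω₂) = (0.003983, -0.014922) ; Δ = (-0.002436, 0.000717)
  [+5]  conj(Y_{7,5})(Ω₁) = (0.013933, 0.046466) ; Y_{7,5}(Ω₂) = (0.001583, 0.001385) ; Δ = (-0.000042, 0.000093)
  [+6]  conj(Y_{7,6})(Ω₁) = (-0.000348, -0.009819) ; Y_{7,6}(Ω₂) = (-0.000186, 0.000077) ; Δ = (0.000001, 0.000002)
  [+7]  conj(Y_{7,7})(Ω₁) = (-0.000269, 0.001199) ; Y_{7,7}(Ω₂) = (0.000001, -0.000012) ; Δ = (0.000000, 0.000000)
Total Σ_m = (-0.065414, 0.000000). Multiply by 0.837758: (-0.054801, 0.000000). P_7(cos γ) = -0.054801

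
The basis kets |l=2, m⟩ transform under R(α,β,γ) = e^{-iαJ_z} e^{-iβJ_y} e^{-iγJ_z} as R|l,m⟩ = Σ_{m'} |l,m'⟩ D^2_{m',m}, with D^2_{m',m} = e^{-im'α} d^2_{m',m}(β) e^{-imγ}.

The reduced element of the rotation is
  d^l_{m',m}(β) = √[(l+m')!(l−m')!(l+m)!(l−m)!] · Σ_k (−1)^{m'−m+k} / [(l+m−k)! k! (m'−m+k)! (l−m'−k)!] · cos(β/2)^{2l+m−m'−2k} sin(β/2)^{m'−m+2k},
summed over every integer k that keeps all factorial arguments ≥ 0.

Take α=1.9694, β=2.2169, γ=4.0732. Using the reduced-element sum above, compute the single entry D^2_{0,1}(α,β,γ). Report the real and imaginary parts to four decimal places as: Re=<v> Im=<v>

Re=0.3512 Im=-0.4725

D^2_{0,1}(1.9694,2.2169,4.0732) = e^{-i·0·1.9694}·d^2_{0,1}(2.2169)·e^{-i·1·4.0732}. Compute d first:
With c≡cos(β/2)=0.446049 and s≡sin(β/2)=0.895008, N=[2·2·6·1]^{1/2}=4.898979
The bounds max(0,m−m')=1 and min(l+m,l−m')=2 give 2 terms
  k=1: (−1)^0·4.8990/(2)·0.4460^3·0.8950^1 = +0.194559
  k=2: (−1)^1·4.8990/(2)·0.4460^1·0.8950^3 = -0.783321
d^2_{0,1}(2.2169) = +0.194559 -0.783321 = -0.588762
Attach z-rotation phases: D = e^{-i(0)(1.9694)}·(-0.588762)·e^{-i(1)(4.0732)} = +0.351223-0.472529i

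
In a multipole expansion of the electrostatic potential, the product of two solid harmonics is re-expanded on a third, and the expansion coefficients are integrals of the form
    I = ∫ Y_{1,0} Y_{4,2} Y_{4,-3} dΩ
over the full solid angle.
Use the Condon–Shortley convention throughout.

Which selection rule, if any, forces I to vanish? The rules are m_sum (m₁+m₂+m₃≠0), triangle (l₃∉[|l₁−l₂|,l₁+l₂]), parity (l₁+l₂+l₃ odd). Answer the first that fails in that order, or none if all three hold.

m₁+m₂+m₃ = 0 + 2 − 3 = -1  ✗
triangle: |1−4|=3 ≤ l₃=4 ≤ 1+4=5
parity: l₁+l₂+l₃ = 9 is odd

m_sum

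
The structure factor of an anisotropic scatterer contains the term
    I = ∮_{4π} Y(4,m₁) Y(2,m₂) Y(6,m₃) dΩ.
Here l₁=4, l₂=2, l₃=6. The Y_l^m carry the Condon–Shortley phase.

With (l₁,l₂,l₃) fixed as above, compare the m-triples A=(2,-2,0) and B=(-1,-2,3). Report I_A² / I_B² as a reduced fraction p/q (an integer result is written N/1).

Shared (l₁,l₂,l₃)=(4,2,6): N and (l;000)² cancel in I_A²/I_B².
A: Δ = 0!·8!·4!/13! = 1/6435; Racah Σ t=0..0: t=0:+1/34560 = 1/34560; ⇒ 3j(4 2 6; 2 -2 0)² = 1/429, sgn +1
B: Δ = 0!·8!·4!/13! = 1/6435; Racah Σ t=0..0: t=0:+1/17280 = 1/17280; ⇒ 3j(4 2 6; -1 -2 3)² = 14/715, sgn -1
I_A²/I_B² = (1/429)/(14/715) = 5/42

5/42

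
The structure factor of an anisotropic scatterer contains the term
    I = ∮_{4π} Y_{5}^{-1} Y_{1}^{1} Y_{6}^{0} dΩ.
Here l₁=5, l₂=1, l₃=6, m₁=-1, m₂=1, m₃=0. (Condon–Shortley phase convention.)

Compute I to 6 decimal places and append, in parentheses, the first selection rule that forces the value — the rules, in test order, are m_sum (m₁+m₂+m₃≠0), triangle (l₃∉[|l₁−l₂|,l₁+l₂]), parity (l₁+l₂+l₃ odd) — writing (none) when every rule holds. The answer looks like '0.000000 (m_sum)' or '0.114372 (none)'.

0.158246 (none)

Checks pass: Σm=0; 12 even; l₃=6∈[4,6].
(2·5+1)(2·1+1)(2·6+1) = 429
Δ: 0! 10! 2! / 13! → 1/858
sum: t=0:+1/14400 = 1/14400
3j²(5 1 6; 0 0 0) = Δ·Π!·Σ² = 6/143  (sign +1)
sum: t=0:+1/34560 = 1/34560
3j²(5 1 6; -1 1 0) = Δ·Π!·Σ² = 5/286  (sign +1)
combine: 4πI² = 429·6/143·5/286 = 45/143
take √, sign +1: I = 0.15824621
No selection rule forces the value: the integral is nonzero (none).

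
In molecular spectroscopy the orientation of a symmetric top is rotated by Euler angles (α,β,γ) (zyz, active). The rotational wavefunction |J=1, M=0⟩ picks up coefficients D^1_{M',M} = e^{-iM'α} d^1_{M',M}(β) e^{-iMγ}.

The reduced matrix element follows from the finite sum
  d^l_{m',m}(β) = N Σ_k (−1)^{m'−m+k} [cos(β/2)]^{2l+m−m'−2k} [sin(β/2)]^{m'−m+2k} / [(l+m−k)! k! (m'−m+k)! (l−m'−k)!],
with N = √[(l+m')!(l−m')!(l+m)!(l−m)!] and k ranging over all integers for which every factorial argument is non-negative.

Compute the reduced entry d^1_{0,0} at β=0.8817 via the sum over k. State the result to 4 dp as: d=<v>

d=0.6358

d^1_{0,0}(β=0.8817) via the finite sum:
With c≡cos(β/2)=0.904389 and s≡sin(β/2)=0.426708, N=[1·1·1·1]^{1/2}=1.000000
k∈{0,1} keeps every argument non-negative
  k=0: (−1)^0·1.0000/(1)·0.9044^2·0.4267^0 = +0.817920
  k=1: (−1)^1·1.0000/(1)·0.9044^0·0.4267^2 = -0.182080
d^1_{0,0}(0.8817) = +0.817920 -0.182080 = +0.635840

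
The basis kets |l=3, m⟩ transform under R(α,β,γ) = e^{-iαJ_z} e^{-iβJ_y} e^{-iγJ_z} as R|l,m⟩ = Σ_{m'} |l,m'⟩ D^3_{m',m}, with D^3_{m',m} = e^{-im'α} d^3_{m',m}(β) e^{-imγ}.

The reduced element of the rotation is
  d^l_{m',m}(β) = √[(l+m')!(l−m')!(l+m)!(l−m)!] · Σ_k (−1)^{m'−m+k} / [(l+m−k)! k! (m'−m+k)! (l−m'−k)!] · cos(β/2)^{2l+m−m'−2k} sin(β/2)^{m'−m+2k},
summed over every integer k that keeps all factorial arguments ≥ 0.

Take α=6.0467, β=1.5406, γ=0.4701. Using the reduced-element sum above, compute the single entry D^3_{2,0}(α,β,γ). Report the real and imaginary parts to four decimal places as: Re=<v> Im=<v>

Split into d^3_{2,0}(β=1.5406) × two z-phases.
c=cos(1.540600/2)=0.717702, s=sin(1.540600/2)=0.696351; N=√[120·1·6·6]=65.726707
Admissible k: 0..1 (factorial args all ≥0)
  k=0: (−1)^2·65.7267/(12)·0.7177^4·0.6964^2 = +0.704681
  k=1: (−1)^3·65.7267/(12)·0.7177^2·0.6964^4 = -0.663377
d^3_{2,0}(1.5406) = +0.704681 -0.663377 = +0.041304
Phases: e^{-i·(2)·6.0467}=+0.890219+0.455533i, e^{-i·(0)·0.4701}=+1.000000+0.000000i ⇒ D=+0.036770+0.018815i

Re=0.0368 Im=0.0188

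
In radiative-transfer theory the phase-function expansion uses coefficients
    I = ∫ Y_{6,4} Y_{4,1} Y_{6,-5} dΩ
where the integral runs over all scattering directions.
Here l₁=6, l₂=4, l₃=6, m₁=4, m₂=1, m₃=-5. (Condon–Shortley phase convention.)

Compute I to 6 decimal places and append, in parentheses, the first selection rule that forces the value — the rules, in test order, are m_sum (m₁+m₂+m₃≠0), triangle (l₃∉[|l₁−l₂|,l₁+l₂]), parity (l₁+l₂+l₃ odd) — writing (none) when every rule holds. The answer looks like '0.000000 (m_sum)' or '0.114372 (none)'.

m-sum 0 ✓  L=16 even ✓  2≤6≤10 ✓
Π(2lᵢ+1) = 13×9×13 = 1521
triangle coeff Δ(6,4,6) = 1/15315300
Σ_t [0,4]: t=0:+1/829440 t=1:−1/25920 t=2:+1/9216 t=3:−1/25920 t=4:+1/829440 = 7/207360
(3j)²=28/2431 [(6 4 6; 0 0 0)], sign=+1
Σ_t [1,2]: t=1:−1/725760 t=2:+1/967680 = -1/2903040
(3j)²=5/3094 [(6 4 6; 4 1 -5)], sign=+1
⇒ 4πI² = 90/3179
I = (+1)√(90/3179/(4π)) = 0.04746473
No selection rule forces the value: the integral is nonzero (none).

0.047465 (none)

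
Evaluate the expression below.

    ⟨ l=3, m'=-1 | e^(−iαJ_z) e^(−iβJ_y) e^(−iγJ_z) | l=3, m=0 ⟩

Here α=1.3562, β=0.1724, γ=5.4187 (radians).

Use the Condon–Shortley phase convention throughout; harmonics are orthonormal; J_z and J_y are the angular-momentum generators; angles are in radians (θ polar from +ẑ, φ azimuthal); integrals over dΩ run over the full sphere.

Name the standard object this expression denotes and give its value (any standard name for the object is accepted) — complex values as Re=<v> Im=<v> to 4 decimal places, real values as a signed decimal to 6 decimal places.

Wigner D-matrix element, Re=0.0609 Im=0.2796

This is a Wigner D-matrix element — the rotation-matrix element ⟨l m'| R(α,β,γ) |l m⟩ in the angular-momentum basis.
D^3_{-1,0}(1.3562,0.1724,5.4187) = e^{-i·-1·1.3562}·d^3_{-1,0}(0.1724)·e^{-i·0·5.4187}. Compute d first:
Half-angle: c=0.996287, s=0.086093. N=√(2·24·6·6)=41.569219
The bounds max(0,m−m')=1 and min(l+m,l−m')=3 give 3 terms
  k=1: (−1)^0·41.5692/(12)·0.9963^5·0.0861^1 = +0.292740
  k=2: (−1)^1·41.5692/(4)·0.9963^3·0.0861^3 = -0.006558
  k=3: (−1)^2·41.5692/(12)·0.9963^1·0.0861^5 = +0.000016
d^3_{-1,0}(0.1724) = +0.292740 -0.006558 +0.000016 = +0.286199
Attach z-rotation phases: D = e^{-i(-1)(1.3562)}·(+0.286199)·e^{-i(0)(5.4187)} = +0.060947+0.279634i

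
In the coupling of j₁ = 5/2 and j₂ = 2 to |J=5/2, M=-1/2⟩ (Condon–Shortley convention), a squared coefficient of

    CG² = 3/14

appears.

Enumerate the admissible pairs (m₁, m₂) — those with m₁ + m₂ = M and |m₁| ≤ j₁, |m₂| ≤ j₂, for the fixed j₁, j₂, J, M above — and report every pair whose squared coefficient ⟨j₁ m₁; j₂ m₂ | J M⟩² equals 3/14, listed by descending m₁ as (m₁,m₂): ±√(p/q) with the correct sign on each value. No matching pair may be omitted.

(-5/2,2): +√(3/14)

Admissible pairs with m₁+m₂ = M = -1/2: (-5/2,2), (-3/2,1), (-1/2,0), (1/2,-1), (3/2,-2)
  (m₁,m₂)=(3/2,-2): CG² = 27/70, CG = +√(27/70)
  (m₁,m₂)=(1/2,-1): CG² = 0/1, CG = 0
  (m₁,m₂)=(-1/2,0): CG² = 8/35, CG = −√(8/35)
  (m₁,m₂)=(-3/2,1): CG² = 6/35, CG = +√(6/35)
  (m₁,m₂)=(-5/2,2): CG² = 3/14, CG = +√(3/14)   ← matches the target
Pairs with CG² = 3/14: (-5/2,2): +√(3/14)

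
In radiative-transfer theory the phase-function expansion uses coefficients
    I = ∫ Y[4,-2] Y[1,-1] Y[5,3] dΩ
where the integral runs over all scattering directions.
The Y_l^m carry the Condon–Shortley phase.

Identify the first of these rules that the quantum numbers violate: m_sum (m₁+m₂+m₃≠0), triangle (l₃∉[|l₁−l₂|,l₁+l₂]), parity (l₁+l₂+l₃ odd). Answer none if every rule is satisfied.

azimuthal sum: -2 − 1 + 3 = 0  ✓
3 ≤ 5 ≤ 5 (triangle on l)  ✓
L = 4 + 1 + 5 = 10 (even)  ✓

none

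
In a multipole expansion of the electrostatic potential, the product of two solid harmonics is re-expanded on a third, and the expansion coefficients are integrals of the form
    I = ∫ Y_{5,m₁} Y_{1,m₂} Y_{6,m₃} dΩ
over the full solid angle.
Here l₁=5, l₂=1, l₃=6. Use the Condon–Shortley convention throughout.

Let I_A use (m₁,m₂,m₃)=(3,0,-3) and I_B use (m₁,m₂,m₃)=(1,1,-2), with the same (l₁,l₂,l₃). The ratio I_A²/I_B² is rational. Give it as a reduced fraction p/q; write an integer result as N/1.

27/28

Shared (l₁,l₂,l₃)=(5,1,6): N and (l;000)² cancel in I_A²/I_B².
A: Δ = 0!·10!·2!/13! = 1/858; Racah Σ t=0..0: t=0:+1/80640 = 1/80640; ⇒ 3j(5 1 6; 3 0 -3)² = 9/286, sgn -1
B: Δ = 0!·10!·2!/13! = 1/858; Racah Σ t=0..0: t=0:+1/34560 = 1/34560; ⇒ 3j(5 1 6; 1 1 -2)² = 14/429, sgn +1
I_A²/I_B² = (9/286)/(14/429) = 27/28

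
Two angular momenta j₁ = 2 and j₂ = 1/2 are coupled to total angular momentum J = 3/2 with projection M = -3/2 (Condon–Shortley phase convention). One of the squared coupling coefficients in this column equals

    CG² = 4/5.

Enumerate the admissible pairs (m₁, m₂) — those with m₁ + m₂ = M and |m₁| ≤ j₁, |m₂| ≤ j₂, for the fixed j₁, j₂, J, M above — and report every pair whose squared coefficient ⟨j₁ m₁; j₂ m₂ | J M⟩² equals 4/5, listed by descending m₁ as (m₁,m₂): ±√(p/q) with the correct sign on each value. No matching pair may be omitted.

Admissible pairs with m₁+m₂ = M = -3/2: (-2,1/2), (-1,-1/2)
  (m₁,m₂)=(-1,-1/2): CG² = 1/5, CG = +√(1/5)
  (m₁,m₂)=(-2,1/2): CG² = 4/5, CG = −√(4/5)   ← matches the target
Pairs with CG² = 4/5: (-2,1/2): −√(4/5)

(-2,1/2): −√(4/5)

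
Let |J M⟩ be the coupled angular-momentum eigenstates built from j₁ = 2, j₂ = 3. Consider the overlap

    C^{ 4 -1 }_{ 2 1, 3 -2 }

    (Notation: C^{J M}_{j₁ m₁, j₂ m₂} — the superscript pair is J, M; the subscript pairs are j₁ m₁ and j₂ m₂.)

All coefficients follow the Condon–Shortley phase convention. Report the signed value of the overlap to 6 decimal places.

j₁+j₂−J=1  J+j₁−j₂=3  J−j₁+j₂=5  j₁+j₂+J+1=10
(j₁±m₁, j₂±m₂, J±M) = (3,1,1,5,3,5)
P² = 6480/7
sum k=0..1:
  [0] +1/48 = 1/48
  [1] −1/720 = -1/720
S = 7/360
C² = P²·S² = 7/20 ; C = +0.591608

+0.591608  (= +√(7/20))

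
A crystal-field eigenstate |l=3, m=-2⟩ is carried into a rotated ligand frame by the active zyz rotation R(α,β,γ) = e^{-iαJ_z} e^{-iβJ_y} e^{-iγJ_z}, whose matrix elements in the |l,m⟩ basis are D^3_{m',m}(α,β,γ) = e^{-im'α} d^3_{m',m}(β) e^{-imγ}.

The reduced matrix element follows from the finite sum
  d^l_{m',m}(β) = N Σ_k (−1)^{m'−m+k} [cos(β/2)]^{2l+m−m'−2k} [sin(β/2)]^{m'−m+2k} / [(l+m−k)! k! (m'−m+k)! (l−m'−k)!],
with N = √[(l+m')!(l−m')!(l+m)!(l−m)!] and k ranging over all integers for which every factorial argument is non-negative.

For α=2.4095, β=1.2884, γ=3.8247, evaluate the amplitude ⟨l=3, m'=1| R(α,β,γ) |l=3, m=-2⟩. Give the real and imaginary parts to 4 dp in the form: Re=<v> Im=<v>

Re=-0.2531 Im=0.4344

Split into d^3_{1,-2}(β=1.2884) × two z-phases.
Half-angle: c=0.799580, s=0.600559. N=√(24·2·1·120)=75.894664
k: max(0,(-2)−(1))=0 … min(3+(-2),3−(1))=1
  k=0: (−1)^3·75.8947/(12)·0.7996^3·0.6006^3 = -0.700299
  k=1: (−1)^4·75.8947/(24)·0.7996^1·0.6006^5 = +0.197533
d^3_{1,-2}(1.2884) = -0.700299 +0.197533 = -0.502766
D = (-0.743777-0.668428i)·(-0.502766)·(+0.203158+0.979146i) = -0.253084+0.434421i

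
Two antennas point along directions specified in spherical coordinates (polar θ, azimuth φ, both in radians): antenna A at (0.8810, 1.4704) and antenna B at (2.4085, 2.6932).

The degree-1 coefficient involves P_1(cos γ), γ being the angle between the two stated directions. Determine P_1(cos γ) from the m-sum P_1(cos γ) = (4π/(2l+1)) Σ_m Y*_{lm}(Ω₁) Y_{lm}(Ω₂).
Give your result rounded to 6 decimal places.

-0.296874

Addition theorem: P_1(cos γ) = (4π/3) Σ_m Y*_{lm}(Ω₁) Y_{lm}(Ω₂), m = −1…1:
  m=-1: (0.026711, 0.265164) × (-0.208340, -0.100227) = (0.021012, -0.057921)  (running Σ = (0.021012, -0.057921))
  m=0: (0.310937, -0.000000) × (-0.363085, 0.000000) = (-0.112896, 0.000000)  (running Σ = (-0.091885, -0.057921))
  m=1: (-0.026711, 0.265164) × (0.208340, -0.100227) = (0.021012, 0.057921)  (running Σ = (-0.070873, 0.000000))
Σ over m = (-0.070873, 0.000000); ×(4π/3) → (-0.296874, 0.000000). Real part: -0.296874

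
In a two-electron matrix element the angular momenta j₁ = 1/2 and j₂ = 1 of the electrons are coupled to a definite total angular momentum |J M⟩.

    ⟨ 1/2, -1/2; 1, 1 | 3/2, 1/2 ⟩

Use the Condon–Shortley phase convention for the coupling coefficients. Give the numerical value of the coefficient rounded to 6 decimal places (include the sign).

+√(1/3) = +0.577350

√[4·0!1!2!/4! · 0!1!2!0!2!1!] = √(4/3)
  +(−1)^0/∏(0,0,1,2,0,0)! = 1/2  (running 1/2)
⟨..|..⟩ = √(4/3)·(1/2) = +0.577350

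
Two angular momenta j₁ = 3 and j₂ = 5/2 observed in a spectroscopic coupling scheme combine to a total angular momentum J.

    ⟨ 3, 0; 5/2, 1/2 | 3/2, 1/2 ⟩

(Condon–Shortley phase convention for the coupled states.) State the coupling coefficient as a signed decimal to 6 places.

+0.338062

triangle: 4!*2!*1!/8! = 48/40320
(j±m)!: 3!*3!*3!*2!*2!*1! = 864
prefactor² = (2J+1)*Δ*N² = 144/35
  k=2: +1/(2!*2!*1!*1!*1!*0!) = 1/4
  k=3: −1/(3!*1!*0!*0!*2!*1!) = -1/12
Σ = 1/6  ⇒  CG² = 144/35*(1/6)² = 4/35
CG = +√(4/35) = +0.338062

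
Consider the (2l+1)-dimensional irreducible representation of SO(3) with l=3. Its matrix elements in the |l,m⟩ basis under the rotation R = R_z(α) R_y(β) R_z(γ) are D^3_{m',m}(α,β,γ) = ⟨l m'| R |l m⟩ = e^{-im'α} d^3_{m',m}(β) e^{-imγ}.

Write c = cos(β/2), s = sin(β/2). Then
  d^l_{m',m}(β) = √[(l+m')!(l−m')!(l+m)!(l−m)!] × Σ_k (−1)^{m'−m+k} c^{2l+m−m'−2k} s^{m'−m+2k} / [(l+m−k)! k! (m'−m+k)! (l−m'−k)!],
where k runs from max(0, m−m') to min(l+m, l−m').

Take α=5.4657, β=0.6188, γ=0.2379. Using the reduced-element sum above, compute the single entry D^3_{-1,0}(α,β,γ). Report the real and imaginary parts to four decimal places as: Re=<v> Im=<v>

Split into d^3_{-1,0}(β=0.6188) × two z-phases.
c=cos(0.618800/2)=0.952516, s=sin(0.618800/2)=0.304487; N=√[2·24·6·6]=41.569219
k∈{1,2,3} keeps every argument non-negative
  k=1: (−1)^0·41.5692/(12)·0.9525^5·0.3045^1 = +0.827031
  k=2: (−1)^1·41.5692/(4)·0.9525^3·0.3045^3 = -0.253534
  k=3: (−1)^2·41.5692/(12)·0.9525^1·0.3045^5 = +0.008636
d^3_{-1,0}(0.6188) = +0.827031 -0.253534 +0.008636 = +0.582133
Phases: e^{-i·(-1)·5.4657}=+0.684058-0.729428i, e^{-i·(0)·0.2379}=+1.000000+0.000000i ⇒ D=+0.398213-0.424624i

Re=0.3982 Im=-0.4246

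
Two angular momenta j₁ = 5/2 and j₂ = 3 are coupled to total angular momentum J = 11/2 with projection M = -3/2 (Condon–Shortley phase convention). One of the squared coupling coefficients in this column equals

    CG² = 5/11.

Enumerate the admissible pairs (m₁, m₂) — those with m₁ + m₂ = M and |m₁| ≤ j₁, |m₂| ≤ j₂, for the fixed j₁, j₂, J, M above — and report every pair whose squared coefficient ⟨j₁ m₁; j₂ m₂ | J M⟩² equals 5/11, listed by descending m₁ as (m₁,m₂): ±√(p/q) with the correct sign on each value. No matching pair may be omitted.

Admissible pairs with m₁+m₂ = M = -3/2: (-5/2,1), (-3/2,0), (-1/2,-1), (1/2,-2), (3/2,-3)
  (m₁,m₂)=(3/2,-3): CG² = 1/66, CG = +√(1/66)
  (m₁,m₂)=(1/2,-2): CG² = 2/11, CG = +√(2/11)
  (m₁,m₂)=(-1/2,-1): CG² = 5/11, CG = +√(5/11)   ← matches the target
  (m₁,m₂)=(-3/2,0): CG² = 10/33, CG = +√(10/33)
  (m₁,m₂)=(-5/2,1): CG² = 1/22, CG = +√(1/22)
Pairs with CG² = 5/11: (-1/2,-1): +√(5/11)

(-1/2,-1): +√(5/11)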